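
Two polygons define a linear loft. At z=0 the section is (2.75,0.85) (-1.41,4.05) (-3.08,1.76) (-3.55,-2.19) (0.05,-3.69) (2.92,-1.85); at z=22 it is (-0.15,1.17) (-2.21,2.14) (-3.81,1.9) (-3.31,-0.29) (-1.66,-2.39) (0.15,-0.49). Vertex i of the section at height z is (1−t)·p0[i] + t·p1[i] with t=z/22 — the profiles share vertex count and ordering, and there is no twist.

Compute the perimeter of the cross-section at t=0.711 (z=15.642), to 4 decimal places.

Perimeter at t=0.711: 15.3918

Cross-section at t=0.711: each vertex is (1-t)·p0[i] + t·p1[i].
  v1: (1-0.711)·(2.75,0.85) + 0.711·(-0.15,1.17) = (0.6881,1.0775)
  v2: (1-0.711)·(-1.41,4.05) + 0.711·(-2.21,2.14) = (-1.9788,2.6920)
  v3: (1-0.711)·(-3.08,1.76) + 0.711·(-3.81,1.9) = (-3.5990,1.8595)
  v4: (1-0.711)·(-3.55,-2.19) + 0.711·(-3.31,-0.29) = (-3.3794,-0.8391)
  v5: (1-0.711)·(0.05,-3.69) + 0.711·(-1.66,-2.39) = (-1.1658,-2.7657)
  v6: (1-0.711)·(2.92,-1.85) + 0.711·(0.15,-0.49) = (0.9505,-0.8830)
Perimeter = Σ |v_{i+1} − v_i|:
  edge 1→2: √(-2.6669² + 1.6145²) = 3.1175 (running 3.1175)
  edge 2→3: √(-1.6202² + -0.8325²) = 1.8216 (running 4.9391)
  edge 3→4: √(0.2197² + -2.6986²) = 2.7076 (running 7.6466)
  edge 4→5: √(2.2136² + -1.9266²) = 2.9346 (running 10.5812)
  edge 5→6: √(2.1163² + 1.8827²) = 2.8325 (running 13.4137)
  edge 6→1: √(-0.2624² + 1.9606²) = 1.9780 (running 15.3918)
Perimeter = 15.3918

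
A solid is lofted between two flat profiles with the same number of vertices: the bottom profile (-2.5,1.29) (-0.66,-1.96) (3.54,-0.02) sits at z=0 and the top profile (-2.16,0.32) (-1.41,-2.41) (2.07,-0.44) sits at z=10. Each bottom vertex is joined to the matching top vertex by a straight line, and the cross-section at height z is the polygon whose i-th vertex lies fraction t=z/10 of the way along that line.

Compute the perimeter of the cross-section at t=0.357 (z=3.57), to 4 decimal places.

Perimeter at t=0.357: 13.2972

Cross-section at t=0.357: each vertex is (1-t)·p0[i] + t·p1[i].
  v1: (1-0.357)·(-2.5,1.29) + 0.357·(-2.16,0.32) = (-2.3786,0.9437)
  v2: (1-0.357)·(-0.66,-1.96) + 0.357·(-1.41,-2.41) = (-0.9278,-2.1206)
  v3: (1-0.357)·(3.54,-0.02) + 0.357·(2.07,-0.44) = (3.0152,-0.1699)
Perimeter = Σ |v_{i+1} − v_i|:
  edge 1→2: √(1.4509² + -3.0644²) = 3.3905 (running 3.3905)
  edge 2→3: √(3.9430² + 1.9507²) = 4.3991 (running 7.7896)
  edge 3→1: √(-5.3938² + 1.1137²) = 5.5076 (running 13.2972)
Perimeter = 13.2972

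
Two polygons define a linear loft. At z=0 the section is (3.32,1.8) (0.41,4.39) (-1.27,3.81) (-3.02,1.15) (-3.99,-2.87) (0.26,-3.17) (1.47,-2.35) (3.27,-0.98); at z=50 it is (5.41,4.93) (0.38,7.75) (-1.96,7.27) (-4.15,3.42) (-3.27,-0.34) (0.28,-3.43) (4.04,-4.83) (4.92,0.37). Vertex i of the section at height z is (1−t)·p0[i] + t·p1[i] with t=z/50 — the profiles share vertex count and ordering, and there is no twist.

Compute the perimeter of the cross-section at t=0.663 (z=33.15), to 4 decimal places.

Cross-section at t=0.663: each vertex is (1-t)·p0[i] + t·p1[i].
  v1: (1-0.663)·(3.32,1.8) + 0.663·(5.41,4.93) = (4.7057,3.8752)
  v2: (1-0.663)·(0.41,4.39) + 0.663·(0.38,7.75) = (0.3901,6.6177)
  v3: (1-0.663)·(-1.27,3.81) + 0.663·(-1.96,7.27) = (-1.7275,6.1040)
  v4: (1-0.663)·(-3.02,1.15) + 0.663·(-4.15,3.42) = (-3.7692,2.6550)
  v5: (1-0.663)·(-3.99,-2.87) + 0.663·(-3.27,-0.34) = (-3.5126,-1.1926)
  v6: (1-0.663)·(0.26,-3.17) + 0.663·(0.28,-3.43) = (0.2733,-3.3424)
  v7: (1-0.663)·(1.47,-2.35) + 0.663·(4.04,-4.83) = (3.1739,-3.9942)
  v8: (1-0.663)·(3.27,-0.98) + 0.663·(4.92,0.37) = (4.3639,-0.0849)
Perimeter = Σ |v_{i+1} − v_i|:
  edge 1→2: √(-4.3156² + 2.7425²) = 5.1132 (running 5.1132)
  edge 2→3: √(-2.1176² + -0.5137²) = 2.1790 (running 7.2922)
  edge 3→4: √(-2.0417² + -3.4490²) = 4.0080 (running 11.3002)
  edge 4→5: √(0.2565² + -3.8476²) = 3.8562 (running 15.1564)
  edge 5→6: √(3.7859² + -2.1498²) = 4.3537 (running 19.5101)
  edge 6→7: √(2.9007² + -0.6519²) = 2.9730 (running 22.4831)
  edge 7→8: √(1.1900² + 3.9093²) = 4.0864 (running 26.5695)
  edge 8→1: √(0.3417² + 3.9601²) = 3.9749 (running 30.5443)
Perimeter = 30.5443

Perimeter at t=0.663: 30.5443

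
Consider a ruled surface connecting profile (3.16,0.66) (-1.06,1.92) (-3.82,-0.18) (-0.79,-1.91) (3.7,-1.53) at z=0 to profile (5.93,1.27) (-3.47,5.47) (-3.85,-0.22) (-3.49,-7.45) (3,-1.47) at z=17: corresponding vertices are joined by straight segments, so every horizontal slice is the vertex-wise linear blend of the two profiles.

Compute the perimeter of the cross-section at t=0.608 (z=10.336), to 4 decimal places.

Perimeter at t=0.608: 27.5393

Cross-section at t=0.608: each vertex is (1-t)·p0[i] + t·p1[i].
  v1: (1-0.608)·(3.16,0.66) + 0.608·(5.93,1.27) = (4.8442,1.0309)
  v2: (1-0.608)·(-1.06,1.92) + 0.608·(-3.47,5.47) = (-2.5253,4.0784)
  v3: (1-0.608)·(-3.82,-0.18) + 0.608·(-3.85,-0.22) = (-3.8382,-0.2043)
  v4: (1-0.608)·(-0.79,-1.91) + 0.608·(-3.49,-7.45) = (-2.4316,-5.2783)
  v5: (1-0.608)·(3.7,-1.53) + 0.608·(3,-1.47) = (3.2744,-1.4935)
Perimeter = Σ |v_{i+1} − v_i|:
  edge 1→2: √(-7.3694² + 3.0475²) = 7.9747 (running 7.9747)
  edge 2→3: √(-1.3130² + -4.2827²) = 4.4795 (running 12.4542)
  edge 3→4: √(1.4066² + -5.0740²) = 5.2654 (running 17.7195)
  edge 4→5: √(5.7060² + 3.7848²) = 6.8471 (running 24.5667)
  edge 5→1: √(1.5698² + 2.5244²) = 2.9727 (running 27.5393)
Perimeter = 27.5393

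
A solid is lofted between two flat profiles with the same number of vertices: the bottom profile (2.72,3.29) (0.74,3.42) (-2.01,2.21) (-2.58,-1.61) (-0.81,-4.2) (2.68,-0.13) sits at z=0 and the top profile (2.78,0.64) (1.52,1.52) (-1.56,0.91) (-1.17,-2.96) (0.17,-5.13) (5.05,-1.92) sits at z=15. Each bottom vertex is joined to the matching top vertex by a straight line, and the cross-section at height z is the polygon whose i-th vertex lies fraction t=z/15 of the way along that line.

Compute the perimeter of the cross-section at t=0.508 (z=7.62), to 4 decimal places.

Cross-section at t=0.508: each vertex is (1-t)·p0[i] + t·p1[i].
  v1: (1-0.508)·(2.72,3.29) + 0.508·(2.78,0.64) = (2.7505,1.9438)
  v2: (1-0.508)·(0.74,3.42) + 0.508·(1.52,1.52) = (1.1362,2.4548)
  v3: (1-0.508)·(-2.01,2.21) + 0.508·(-1.56,0.91) = (-1.7814,1.5496)
  v4: (1-0.508)·(-2.58,-1.61) + 0.508·(-1.17,-2.96) = (-1.8637,-2.2958)
  v5: (1-0.508)·(-0.81,-4.2) + 0.508·(0.17,-5.13) = (-0.3122,-4.6724)
  v6: (1-0.508)·(2.68,-0.13) + 0.508·(5.05,-1.92) = (3.8840,-1.0393)
Perimeter = Σ |v_{i+1} − v_i|:
  edge 1→2: √(-1.6142² + 0.5110²) = 1.6932 (running 1.6932)
  edge 2→3: √(-2.9176² + -0.9052²) = 3.0548 (running 4.7480)
  edge 3→4: √(-0.0823² + -3.8454²) = 3.8463 (running 8.5943)
  edge 4→5: √(1.5516² + -2.3766²) = 2.8383 (running 11.4326)
  edge 5→6: √(4.1961² + 3.6331²) = 5.5504 (running 16.9830)
  edge 6→1: √(-1.1335² + 2.9831²) = 3.1912 (running 20.1742)
Perimeter = 20.1742

Perimeter at t=0.508: 20.1742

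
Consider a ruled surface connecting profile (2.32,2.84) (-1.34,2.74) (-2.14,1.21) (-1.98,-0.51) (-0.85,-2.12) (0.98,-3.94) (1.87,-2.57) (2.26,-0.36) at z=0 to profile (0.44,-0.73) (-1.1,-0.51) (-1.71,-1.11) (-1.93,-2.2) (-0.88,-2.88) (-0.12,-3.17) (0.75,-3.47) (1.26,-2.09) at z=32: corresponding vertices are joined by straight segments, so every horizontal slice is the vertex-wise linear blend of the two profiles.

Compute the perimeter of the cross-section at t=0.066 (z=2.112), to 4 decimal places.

Cross-section at t=0.066: each vertex is (1-t)·p0[i] + t·p1[i].
  v1: (1-0.066)·(2.32,2.84) + 0.066·(0.44,-0.73) = (2.1959,2.6044)
  v2: (1-0.066)·(-1.34,2.74) + 0.066·(-1.1,-0.51) = (-1.3242,2.5255)
  v3: (1-0.066)·(-2.14,1.21) + 0.066·(-1.71,-1.11) = (-2.1116,1.0569)
  v4: (1-0.066)·(-1.98,-0.51) + 0.066·(-1.93,-2.2) = (-1.9767,-0.6215)
  v5: (1-0.066)·(-0.85,-2.12) + 0.066·(-0.88,-2.88) = (-0.8520,-2.1702)
  v6: (1-0.066)·(0.98,-3.94) + 0.066·(-0.12,-3.17) = (0.9074,-3.8892)
  v7: (1-0.066)·(1.87,-2.57) + 0.066·(0.75,-3.47) = (1.7961,-2.6294)
  v8: (1-0.066)·(2.26,-0.36) + 0.066·(1.26,-2.09) = (2.1940,-0.4742)
Perimeter = Σ |v_{i+1} − v_i|:
  edge 1→2: √(-3.5201² + -0.0789²) = 3.5210 (running 3.5210)
  edge 2→3: √(-0.7875² + -1.4686²) = 1.6664 (running 5.1874)
  edge 3→4: √(0.1349² + -1.6784²) = 1.6838 (running 6.8712)
  edge 4→5: √(1.1247² + -1.5486²) = 1.9140 (running 8.7852)
  edge 5→6: √(1.7594² + -1.7190²) = 2.4598 (running 11.2449)
  edge 6→7: √(0.8887² + 1.2598²) = 1.5417 (running 12.7866)
  edge 7→8: √(0.3979² + 2.1552²) = 2.1916 (running 14.9783)
  edge 8→1: √(0.0019² + 3.0786²) = 3.0786 (running 18.0568)
Perimeter = 18.0568

Perimeter at t=0.066: 18.0568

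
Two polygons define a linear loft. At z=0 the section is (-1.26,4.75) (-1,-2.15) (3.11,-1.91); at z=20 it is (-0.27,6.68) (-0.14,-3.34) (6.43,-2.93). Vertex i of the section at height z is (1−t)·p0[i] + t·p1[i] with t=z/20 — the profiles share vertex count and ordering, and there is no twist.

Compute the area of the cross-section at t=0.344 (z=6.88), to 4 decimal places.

Area at t=0.344: 19.7909

Cross-section at t=0.344: each vertex is (1-t)·p0[i] + t·p1[i].
  v1: (1-0.344)·(-1.26,4.75) + 0.344·(-0.27,6.68) = (-0.9194,5.4139)
  v2: (1-0.344)·(-1,-2.15) + 0.344·(-0.14,-3.34) = (-0.7042,-2.5594)
  v3: (1-0.344)·(3.11,-1.91) + 0.344·(6.43,-2.93) = (4.2521,-2.2609)
Shoelace sum Σ(x_i·y_{i+1} − x_{i+1}·y_i):
  i=1: -0.9194·-2.5594 − -0.7042·5.4139 = +6.1654 (running +6.1654)
  i=2: -0.7042·-2.2609 − 4.2521·-2.5594 = +12.4746 (running +18.6401)
  i=3: 4.2521·5.4139 − -0.9194·-2.2609 = +20.9417 (running +39.5817)
Area = |Σ|/2 = |39.5817|/2 = 19.7909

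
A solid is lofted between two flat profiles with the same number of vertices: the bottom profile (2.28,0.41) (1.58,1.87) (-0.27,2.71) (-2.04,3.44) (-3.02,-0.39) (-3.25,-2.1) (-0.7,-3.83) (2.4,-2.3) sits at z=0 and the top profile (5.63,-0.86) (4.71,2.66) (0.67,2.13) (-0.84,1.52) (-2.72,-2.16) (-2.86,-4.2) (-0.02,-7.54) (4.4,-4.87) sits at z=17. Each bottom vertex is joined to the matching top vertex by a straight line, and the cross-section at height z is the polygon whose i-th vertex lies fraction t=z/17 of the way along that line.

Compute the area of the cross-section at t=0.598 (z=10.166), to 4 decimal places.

Area at t=0.598: 45.7060

Cross-section at t=0.598: each vertex is (1-t)·p0[i] + t·p1[i].
  v1: (1-0.598)·(2.28,0.41) + 0.598·(5.63,-0.86) = (4.2833,-0.3495)
  v2: (1-0.598)·(1.58,1.87) + 0.598·(4.71,2.66) = (3.4517,2.3424)
  v3: (1-0.598)·(-0.27,2.71) + 0.598·(0.67,2.13) = (0.2921,2.3632)
  v4: (1-0.598)·(-2.04,3.44) + 0.598·(-0.84,1.52) = (-1.3224,2.2918)
  v5: (1-0.598)·(-3.02,-0.39) + 0.598·(-2.72,-2.16) = (-2.8406,-1.4485)
  v6: (1-0.598)·(-3.25,-2.1) + 0.598·(-2.86,-4.2) = (-3.0168,-3.3558)
  v7: (1-0.598)·(-0.7,-3.83) + 0.598·(-0.02,-7.54) = (-0.2934,-6.0486)
  v8: (1-0.598)·(2.4,-2.3) + 0.598·(4.4,-4.87) = (3.5960,-3.8369)
Shoelace sum Σ(x_i·y_{i+1} − x_{i+1}·y_i):
  i=1: 4.2833·2.3424 − 3.4517·-0.3495 = +11.2395 (running +11.2395)
  i=2: 3.4517·2.3632 − 0.2921·2.3424 = +7.4727 (running +18.7123)
  i=3: 0.2921·2.2918 − -1.3224·2.3632 = +3.7945 (running +22.5068)
  i=4: -1.3224·-1.4485 − -2.8406·2.2918 = +8.4256 (running +30.9325)
  i=5: -2.8406·-3.3558 − -3.0168·-1.4485 = +5.1628 (running +36.0953)
  i=6: -3.0168·-6.0486 − -0.2934·-3.3558 = +17.2628 (running +53.3580)
  i=7: -0.2934·-3.8369 − 3.5960·-6.0486 = +22.8763 (running +76.2343)
  i=8: 3.5960·-0.3495 − 4.2833·-3.8369 = +15.1778 (running +91.4121)
Area = |Σ|/2 = |91.4121|/2 = 45.7060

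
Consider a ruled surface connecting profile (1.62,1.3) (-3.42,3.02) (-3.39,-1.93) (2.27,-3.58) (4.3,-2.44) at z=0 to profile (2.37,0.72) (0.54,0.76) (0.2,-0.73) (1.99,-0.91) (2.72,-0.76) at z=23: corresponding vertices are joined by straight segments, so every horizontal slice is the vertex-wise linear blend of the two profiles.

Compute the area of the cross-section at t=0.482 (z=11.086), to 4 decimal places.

Cross-section at t=0.482: each vertex is (1-t)·p0[i] + t·p1[i].
  v1: (1-0.482)·(1.62,1.3) + 0.482·(2.37,0.72) = (1.9815,1.0204)
  v2: (1-0.482)·(-3.42,3.02) + 0.482·(0.54,0.76) = (-1.5113,1.9307)
  v3: (1-0.482)·(-3.39,-1.93) + 0.482·(0.2,-0.73) = (-1.6596,-1.3516)
  v4: (1-0.482)·(2.27,-3.58) + 0.482·(1.99,-0.91) = (2.1350,-2.2931)
  v5: (1-0.482)·(4.3,-2.44) + 0.482·(2.72,-0.76) = (3.5384,-1.6302)
Shoelace sum Σ(x_i·y_{i+1} − x_{i+1}·y_i):
  i=1: 1.9815·1.9307 − -1.5113·1.0204 = +5.3678 (running +5.3678)
  i=2: -1.5113·-1.3516 − -1.6596·1.9307 = +5.2468 (running +10.6147)
  i=3: -1.6596·-2.2931 − 2.1350·-1.3516 = +6.6913 (running +17.3060)
  i=4: 2.1350·-1.6302 − 3.5384·-2.2931 = +4.6332 (running +21.9392)
  i=5: 3.5384·1.0204 − 1.9815·-1.6302 = +6.8411 (running +28.7803)
Area = |Σ|/2 = |28.7803|/2 = 14.3901

Area at t=0.482: 14.3901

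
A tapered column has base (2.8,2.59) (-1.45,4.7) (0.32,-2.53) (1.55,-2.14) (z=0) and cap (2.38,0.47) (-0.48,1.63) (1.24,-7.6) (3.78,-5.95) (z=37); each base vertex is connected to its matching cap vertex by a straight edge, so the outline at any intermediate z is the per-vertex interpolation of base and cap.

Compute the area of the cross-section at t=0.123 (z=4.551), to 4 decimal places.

Cross-section at t=0.123: each vertex is (1-t)·p0[i] + t·p1[i].
  v1: (1-0.123)·(2.8,2.59) + 0.123·(2.38,0.47) = (2.7483,2.3292)
  v2: (1-0.123)·(-1.45,4.7) + 0.123·(-0.48,1.63) = (-1.3307,4.3224)
  v3: (1-0.123)·(0.32,-2.53) + 0.123·(1.24,-7.6) = (0.4332,-3.1536)
  v4: (1-0.123)·(1.55,-2.14) + 0.123·(3.78,-5.95) = (1.8243,-2.6086)
Shoelace sum Σ(x_i·y_{i+1} − x_{i+1}·y_i):
  i=1: 2.7483·4.3224 − -1.3307·2.3292 = +14.9789 (running +14.9789)
  i=2: -1.3307·-3.1536 − 0.4332·4.3224 = +2.3242 (running +17.3031)
  i=3: 0.4332·-2.6086 − 1.8243·-3.1536 = +4.6231 (running +21.9262)
  i=4: 1.8243·2.3292 − 2.7483·-2.6086 = +11.4186 (running +33.3448)
Area = |Σ|/2 = |33.3448|/2 = 16.6724

Area at t=0.123: 16.6724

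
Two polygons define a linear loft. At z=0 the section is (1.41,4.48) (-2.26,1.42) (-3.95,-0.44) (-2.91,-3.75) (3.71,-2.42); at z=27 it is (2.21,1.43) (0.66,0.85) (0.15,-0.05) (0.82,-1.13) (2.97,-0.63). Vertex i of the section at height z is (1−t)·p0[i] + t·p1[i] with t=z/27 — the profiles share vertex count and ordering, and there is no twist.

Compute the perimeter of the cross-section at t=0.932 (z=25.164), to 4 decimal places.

Perimeter at t=0.932: 9.4550

Cross-section at t=0.932: each vertex is (1-t)·p0[i] + t·p1[i].
  v1: (1-0.932)·(1.41,4.48) + 0.932·(2.21,1.43) = (2.1556,1.6374)
  v2: (1-0.932)·(-2.26,1.42) + 0.932·(0.66,0.85) = (0.4614,0.8888)
  v3: (1-0.932)·(-3.95,-0.44) + 0.932·(0.15,-0.05) = (-0.1288,-0.0765)
  v4: (1-0.932)·(-2.91,-3.75) + 0.932·(0.82,-1.13) = (0.5664,-1.3082)
  v5: (1-0.932)·(3.71,-2.42) + 0.932·(2.97,-0.63) = (3.0203,-0.7517)
Perimeter = Σ |v_{i+1} − v_i|:
  edge 1→2: √(-1.6942² + -0.7486²) = 1.8522 (running 1.8522)
  edge 2→3: √(-0.5902² + -0.9653²) = 1.1314 (running 2.9836)
  edge 3→4: √(0.6952² + -1.2316²) = 1.4143 (running 4.3979)
  edge 4→5: √(2.4540² + 0.5564²) = 2.5163 (running 6.9142)
  edge 5→1: √(-0.8647² + 2.3891²) = 2.5408 (running 9.4550)
Perimeter = 9.4550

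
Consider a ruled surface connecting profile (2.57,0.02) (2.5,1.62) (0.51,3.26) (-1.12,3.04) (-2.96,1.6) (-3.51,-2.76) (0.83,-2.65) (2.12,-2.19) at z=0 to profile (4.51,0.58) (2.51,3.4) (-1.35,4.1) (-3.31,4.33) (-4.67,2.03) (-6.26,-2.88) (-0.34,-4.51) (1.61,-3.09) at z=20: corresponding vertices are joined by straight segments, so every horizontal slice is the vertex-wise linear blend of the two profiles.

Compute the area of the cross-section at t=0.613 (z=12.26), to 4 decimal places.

Area at t=0.613: 48.3272

Cross-section at t=0.613: each vertex is (1-t)·p0[i] + t·p1[i].
  v1: (1-0.613)·(2.57,0.02) + 0.613·(4.51,0.58) = (3.7592,0.3633)
  v2: (1-0.613)·(2.5,1.62) + 0.613·(2.51,3.4) = (2.5061,2.7111)
  v3: (1-0.613)·(0.51,3.26) + 0.613·(-1.35,4.1) = (-0.6302,3.7749)
  v4: (1-0.613)·(-1.12,3.04) + 0.613·(-3.31,4.33) = (-2.4625,3.8308)
  v5: (1-0.613)·(-2.96,1.6) + 0.613·(-4.67,2.03) = (-4.0082,1.8636)
  v6: (1-0.613)·(-3.51,-2.76) + 0.613·(-6.26,-2.88) = (-5.1958,-2.8336)
  v7: (1-0.613)·(0.83,-2.65) + 0.613·(-0.34,-4.51) = (0.1128,-3.7902)
  v8: (1-0.613)·(2.12,-2.19) + 0.613·(1.61,-3.09) = (1.8074,-2.7417)
Shoelace sum Σ(x_i·y_{i+1} − x_{i+1}·y_i):
  i=1: 3.7592·2.7111 − 2.5061·0.3633 = +9.2813 (running +9.2813)
  i=2: 2.5061·3.7749 − -0.6302·2.7111 = +11.1689 (running +20.4503)
  i=3: -0.6302·3.8308 − -2.4625·3.7749 = +6.8816 (running +27.3318)
  i=4: -2.4625·1.8636 − -4.0082·3.8308 = +10.7656 (running +38.0974)
  i=5: -4.0082·-2.8336 − -5.1958·1.8636 = +21.0403 (running +59.1377)
  i=6: -5.1958·-3.7902 − 0.1128·-2.8336 = +20.0124 (running +79.1501)
  i=7: 0.1128·-2.7417 − 1.8074·-3.7902 = +6.5410 (running +85.6912)
  i=8: 1.8074·0.3633 − 3.7592·-2.7417 = +10.9632 (running +96.6544)
Area = |Σ|/2 = |96.6544|/2 = 48.3272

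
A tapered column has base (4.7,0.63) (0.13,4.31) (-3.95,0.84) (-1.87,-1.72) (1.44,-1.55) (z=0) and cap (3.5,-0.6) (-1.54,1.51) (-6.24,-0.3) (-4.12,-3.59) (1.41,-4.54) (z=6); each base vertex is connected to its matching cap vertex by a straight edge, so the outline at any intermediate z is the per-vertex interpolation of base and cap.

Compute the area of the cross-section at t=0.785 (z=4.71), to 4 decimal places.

Area at t=0.785: 35.3624

Cross-section at t=0.785: each vertex is (1-t)·p0[i] + t·p1[i].
  v1: (1-0.785)·(4.7,0.63) + 0.785·(3.5,-0.6) = (3.7580,-0.3356)
  v2: (1-0.785)·(0.13,4.31) + 0.785·(-1.54,1.51) = (-1.1810,2.1120)
  v3: (1-0.785)·(-3.95,0.84) + 0.785·(-6.24,-0.3) = (-5.7477,-0.0549)
  v4: (1-0.785)·(-1.87,-1.72) + 0.785·(-4.12,-3.59) = (-3.6363,-3.1880)
  v5: (1-0.785)·(1.44,-1.55) + 0.785·(1.41,-4.54) = (1.4164,-3.8972)
Shoelace sum Σ(x_i·y_{i+1} − x_{i+1}·y_i):
  i=1: 3.7580·2.1120 − -1.1810·-0.3356 = +7.5406 (running +7.5406)
  i=2: -1.1810·-0.0549 − -5.7477·2.1120 = +12.2039 (running +19.7445)
  i=3: -5.7477·-3.1880 − -3.6363·-0.0549 = +18.1236 (running +37.8681)
  i=4: -3.6363·-3.8972 − 1.4164·-3.1880 = +18.6866 (running +56.5547)
  i=5: 1.4164·-0.3356 − 3.7580·-3.8972 = +14.1702 (running +70.7249)
Area = |Σ|/2 = |70.7249|/2 = 35.3624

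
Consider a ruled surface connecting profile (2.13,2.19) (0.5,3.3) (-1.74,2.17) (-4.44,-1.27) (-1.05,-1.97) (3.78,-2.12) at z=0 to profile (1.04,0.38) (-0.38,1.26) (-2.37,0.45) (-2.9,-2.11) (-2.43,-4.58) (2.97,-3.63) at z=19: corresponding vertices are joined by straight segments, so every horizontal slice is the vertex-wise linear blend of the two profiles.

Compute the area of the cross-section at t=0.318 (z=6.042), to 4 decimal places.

Area at t=0.318: 26.0492

Cross-section at t=0.318: each vertex is (1-t)·p0[i] + t·p1[i].
  v1: (1-0.318)·(2.13,2.19) + 0.318·(1.04,0.38) = (1.7834,1.6144)
  v2: (1-0.318)·(0.5,3.3) + 0.318·(-0.38,1.26) = (0.2202,2.6513)
  v3: (1-0.318)·(-1.74,2.17) + 0.318·(-2.37,0.45) = (-1.9403,1.6230)
  v4: (1-0.318)·(-4.44,-1.27) + 0.318·(-2.9,-2.11) = (-3.9503,-1.5371)
  v5: (1-0.318)·(-1.05,-1.97) + 0.318·(-2.43,-4.58) = (-1.4888,-2.8000)
  v6: (1-0.318)·(3.78,-2.12) + 0.318·(2.97,-3.63) = (3.5224,-2.6002)
Shoelace sum Σ(x_i·y_{i+1} − x_{i+1}·y_i):
  i=1: 1.7834·2.6513 − 0.2202·1.6144 = +4.3728 (running +4.3728)
  i=2: 0.2202·1.6230 − -1.9403·2.6513 = +5.5017 (running +9.8745)
  i=3: -1.9403·-1.5371 − -3.9503·1.6230 = +9.3940 (running +19.2685)
  i=4: -3.9503·-2.8000 − -1.4888·-1.5371 = +8.7722 (running +28.0407)
  i=5: -1.4888·-2.6002 − 3.5224·-2.8000 = +13.7340 (running +41.7747)
  i=6: 3.5224·1.6144 − 1.7834·-2.6002 = +10.3238 (running +52.0984)
Area = |Σ|/2 = |52.0984|/2 = 26.0492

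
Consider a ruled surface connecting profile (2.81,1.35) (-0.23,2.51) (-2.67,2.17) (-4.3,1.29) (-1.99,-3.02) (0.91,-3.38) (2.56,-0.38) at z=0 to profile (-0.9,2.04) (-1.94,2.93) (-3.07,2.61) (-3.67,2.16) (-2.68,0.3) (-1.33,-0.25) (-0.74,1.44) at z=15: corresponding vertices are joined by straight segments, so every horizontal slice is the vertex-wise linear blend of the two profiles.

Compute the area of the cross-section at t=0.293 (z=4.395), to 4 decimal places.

Cross-section at t=0.293: each vertex is (1-t)·p0[i] + t·p1[i].
  v1: (1-0.293)·(2.81,1.35) + 0.293·(-0.9,2.04) = (1.7230,1.5522)
  v2: (1-0.293)·(-0.23,2.51) + 0.293·(-1.94,2.93) = (-0.7310,2.6331)
  v3: (1-0.293)·(-2.67,2.17) + 0.293·(-3.07,2.61) = (-2.7872,2.2989)
  v4: (1-0.293)·(-4.3,1.29) + 0.293·(-3.67,2.16) = (-4.1154,1.5449)
  v5: (1-0.293)·(-1.99,-3.02) + 0.293·(-2.68,0.3) = (-2.1922,-2.0472)
  v6: (1-0.293)·(0.91,-3.38) + 0.293·(-1.33,-0.25) = (0.2537,-2.4629)
  v7: (1-0.293)·(2.56,-0.38) + 0.293·(-0.74,1.44) = (1.5931,0.1533)
Shoelace sum Σ(x_i·y_{i+1} − x_{i+1}·y_i):
  i=1: 1.7230·2.6331 − -0.7310·1.5522 = +5.6714 (running +5.6714)
  i=2: -0.7310·2.2989 − -2.7872·2.6331 = +5.6583 (running +11.3297)
  i=3: -2.7872·1.5449 − -4.1154·2.2989 = +5.1550 (running +16.4847)
  i=4: -4.1154·-2.0472 − -2.1922·1.5449 = +11.8119 (running +28.2966)
  i=5: -2.1922·-2.4629 − 0.2537·-2.0472 = +5.9185 (running +34.2151)
  i=6: 0.2537·0.1533 − 1.5931·-2.4629 = +3.9625 (running +38.1776)
  i=7: 1.5931·1.5522 − 1.7230·0.1533 = +2.2087 (running +40.3863)
Area = |Σ|/2 = |40.3863|/2 = 20.1932

Area at t=0.293: 20.1932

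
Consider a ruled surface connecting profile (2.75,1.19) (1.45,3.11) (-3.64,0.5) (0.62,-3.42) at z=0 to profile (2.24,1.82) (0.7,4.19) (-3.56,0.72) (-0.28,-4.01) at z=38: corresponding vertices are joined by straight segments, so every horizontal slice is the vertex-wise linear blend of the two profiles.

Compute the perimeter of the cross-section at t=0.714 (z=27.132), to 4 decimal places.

Perimeter at t=0.714: 19.9384

Cross-section at t=0.714: each vertex is (1-t)·p0[i] + t·p1[i].
  v1: (1-0.714)·(2.75,1.19) + 0.714·(2.24,1.82) = (2.3859,1.6398)
  v2: (1-0.714)·(1.45,3.11) + 0.714·(0.7,4.19) = (0.9145,3.8811)
  v3: (1-0.714)·(-3.64,0.5) + 0.714·(-3.56,0.72) = (-3.5829,0.6571)
  v4: (1-0.714)·(0.62,-3.42) + 0.714·(-0.28,-4.01) = (-0.0226,-3.8413)
Perimeter = Σ |v_{i+1} − v_i|:
  edge 1→2: √(-1.4714² + 2.2413²) = 2.6811 (running 2.6811)
  edge 2→3: √(-4.4974² + -3.2240²) = 5.5336 (running 8.2147)
  edge 3→4: √(3.5603² + -4.4983²) = 5.7368 (running 13.9515)
  edge 4→1: √(2.4085² + 5.4811²) = 5.9869 (running 19.9384)
Perimeter = 19.9384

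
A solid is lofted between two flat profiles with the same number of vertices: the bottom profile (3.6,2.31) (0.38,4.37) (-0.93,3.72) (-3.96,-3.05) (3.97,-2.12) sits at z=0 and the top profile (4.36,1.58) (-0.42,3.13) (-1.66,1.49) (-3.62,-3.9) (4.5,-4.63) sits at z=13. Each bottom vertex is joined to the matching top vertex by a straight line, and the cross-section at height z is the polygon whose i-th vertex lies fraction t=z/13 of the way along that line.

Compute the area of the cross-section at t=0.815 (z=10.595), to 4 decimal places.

Cross-section at t=0.815: each vertex is (1-t)·p0[i] + t·p1[i].
  v1: (1-0.815)·(3.6,2.31) + 0.815·(4.36,1.58) = (4.2194,1.7151)
  v2: (1-0.815)·(0.38,4.37) + 0.815·(-0.42,3.13) = (-0.2720,3.3594)
  v3: (1-0.815)·(-0.93,3.72) + 0.815·(-1.66,1.49) = (-1.5249,1.9026)
  v4: (1-0.815)·(-3.96,-3.05) + 0.815·(-3.62,-3.9) = (-3.6829,-3.7428)
  v5: (1-0.815)·(3.97,-2.12) + 0.815·(4.5,-4.63) = (4.4019,-4.1656)
Shoelace sum Σ(x_i·y_{i+1} − x_{i+1}·y_i):
  i=1: 4.2194·3.3594 − -0.2720·1.7151 = +14.6411 (running +14.6411)
  i=2: -0.2720·1.9026 − -1.5249·3.3594 = +4.6054 (running +19.2466)
  i=3: -1.5249·-3.7428 − -3.6829·1.9026 = +12.7144 (running +31.9610)
  i=4: -3.6829·-4.1656 − 4.4019·-3.7428 = +31.8171 (running +63.7780)
  i=5: 4.4019·1.7151 − 4.2194·-4.1656 = +25.1261 (running +88.9042)
Area = |Σ|/2 = |88.9042|/2 = 44.4521

Area at t=0.815: 44.4521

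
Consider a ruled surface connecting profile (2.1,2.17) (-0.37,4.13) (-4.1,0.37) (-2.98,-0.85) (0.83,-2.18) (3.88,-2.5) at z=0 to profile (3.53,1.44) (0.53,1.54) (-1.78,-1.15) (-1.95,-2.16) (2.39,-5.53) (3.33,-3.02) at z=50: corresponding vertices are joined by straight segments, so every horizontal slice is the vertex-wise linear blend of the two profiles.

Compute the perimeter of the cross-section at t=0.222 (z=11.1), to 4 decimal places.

Cross-section at t=0.222: each vertex is (1-t)·p0[i] + t·p1[i].
  v1: (1-0.222)·(2.1,2.17) + 0.222·(3.53,1.44) = (2.4175,2.0079)
  v2: (1-0.222)·(-0.37,4.13) + 0.222·(0.53,1.54) = (-0.1702,3.5550)
  v3: (1-0.222)·(-4.1,0.37) + 0.222·(-1.78,-1.15) = (-3.5850,0.0326)
  v4: (1-0.222)·(-2.98,-0.85) + 0.222·(-1.95,-2.16) = (-2.7513,-1.1408)
  v5: (1-0.222)·(0.83,-2.18) + 0.222·(2.39,-5.53) = (1.1763,-2.9237)
  v6: (1-0.222)·(3.88,-2.5) + 0.222·(3.33,-3.02) = (3.7579,-2.6154)
Perimeter = Σ |v_{i+1} − v_i|:
  edge 1→2: √(-2.5877² + 1.5471²) = 3.0149 (running 3.0149)
  edge 2→3: √(-3.4148² + -3.5225²) = 4.9059 (running 7.9208)
  edge 3→4: √(0.8336² + -1.1734²) = 1.4394 (running 9.3602)
  edge 4→5: √(3.9277² + -1.7829²) = 4.3134 (running 13.6735)
  edge 5→6: √(2.5816² + 0.3083²) = 2.5999 (running 16.2735)
  edge 6→1: √(-1.3404² + 4.6234²) = 4.8138 (running 21.0872)
Perimeter = 21.0872

Perimeter at t=0.222: 21.0872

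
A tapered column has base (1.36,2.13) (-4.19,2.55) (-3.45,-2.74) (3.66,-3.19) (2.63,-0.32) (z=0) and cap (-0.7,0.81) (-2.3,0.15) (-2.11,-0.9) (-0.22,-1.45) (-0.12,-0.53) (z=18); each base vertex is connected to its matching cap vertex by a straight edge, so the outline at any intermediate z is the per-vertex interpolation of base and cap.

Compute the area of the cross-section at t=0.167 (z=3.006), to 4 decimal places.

Cross-section at t=0.167: each vertex is (1-t)·p0[i] + t·p1[i].
  v1: (1-0.167)·(1.36,2.13) + 0.167·(-0.7,0.81) = (1.0160,1.9096)
  v2: (1-0.167)·(-4.19,2.55) + 0.167·(-2.3,0.15) = (-3.8744,2.1492)
  v3: (1-0.167)·(-3.45,-2.74) + 0.167·(-2.11,-0.9) = (-3.2262,-2.4327)
  v4: (1-0.167)·(3.66,-3.19) + 0.167·(-0.22,-1.45) = (3.0120,-2.8994)
  v5: (1-0.167)·(2.63,-0.32) + 0.167·(-0.12,-0.53) = (2.1707,-0.3551)
Shoelace sum Σ(x_i·y_{i+1} − x_{i+1}·y_i):
  i=1: 1.0160·2.1492 − -3.8744·1.9096 = +9.5819 (running +9.5819)
  i=2: -3.8744·-2.4327 − -3.2262·2.1492 = +16.3590 (running +25.9409)
  i=3: -3.2262·-2.8994 − 3.0120·-2.4327 = +16.6816 (running +42.6226)
  i=4: 3.0120·-0.3551 − 2.1707·-2.8994 = +5.2244 (running +47.8470)
  i=5: 2.1707·1.9096 − 1.0160·-0.3551 = +4.5059 (running +52.3529)
Area = |Σ|/2 = |52.3529|/2 = 26.1765

Area at t=0.167: 26.1765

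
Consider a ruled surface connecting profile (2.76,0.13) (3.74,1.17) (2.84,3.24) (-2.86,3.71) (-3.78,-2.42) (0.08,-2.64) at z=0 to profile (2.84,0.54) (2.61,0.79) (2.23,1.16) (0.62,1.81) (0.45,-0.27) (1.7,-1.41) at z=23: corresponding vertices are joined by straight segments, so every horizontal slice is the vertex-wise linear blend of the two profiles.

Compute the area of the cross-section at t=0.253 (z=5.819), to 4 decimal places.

Cross-section at t=0.253: each vertex is (1-t)·p0[i] + t·p1[i].
  v1: (1-0.253)·(2.76,0.13) + 0.253·(2.84,0.54) = (2.7802,0.2337)
  v2: (1-0.253)·(3.74,1.17) + 0.253·(2.61,0.79) = (3.4541,1.0739)
  v3: (1-0.253)·(2.84,3.24) + 0.253·(2.23,1.16) = (2.6857,2.7138)
  v4: (1-0.253)·(-2.86,3.71) + 0.253·(0.62,1.81) = (-1.9796,3.2293)
  v5: (1-0.253)·(-3.78,-2.42) + 0.253·(0.45,-0.27) = (-2.7098,-1.8760)
  v6: (1-0.253)·(0.08,-2.64) + 0.253·(1.7,-1.41) = (0.4899,-2.3288)
Shoelace sum Σ(x_i·y_{i+1} − x_{i+1}·y_i):
  i=1: 2.7802·1.0739 − 3.4541·0.2337 = +2.1783 (running +2.1783)
  i=2: 3.4541·2.7138 − 2.6857·1.0739 = +6.4896 (running +8.6679)
  i=3: 2.6857·3.2293 − -1.9796·2.7138 = +14.0449 (running +22.7127)
  i=4: -1.9796·-1.8760 − -2.7098·3.2293 = +12.4645 (running +35.1773)
  i=5: -2.7098·-2.3288 − 0.4899·-1.8760 = +7.2296 (running +42.4069)
  i=6: 0.4899·0.2337 − 2.7802·-2.3288 = +6.5891 (running +48.9961)
Area = |Σ|/2 = |48.9961|/2 = 24.4980

Area at t=0.253: 24.4980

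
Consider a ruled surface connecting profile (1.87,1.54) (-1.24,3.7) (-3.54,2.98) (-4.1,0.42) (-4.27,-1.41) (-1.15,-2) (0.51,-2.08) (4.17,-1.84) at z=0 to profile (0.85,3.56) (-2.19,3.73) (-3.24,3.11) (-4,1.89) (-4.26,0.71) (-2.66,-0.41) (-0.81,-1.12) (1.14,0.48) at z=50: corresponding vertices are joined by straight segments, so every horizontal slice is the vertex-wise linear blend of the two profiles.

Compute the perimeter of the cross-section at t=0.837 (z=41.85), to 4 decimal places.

Perimeter at t=0.837: 17.2629

Cross-section at t=0.837: each vertex is (1-t)·p0[i] + t·p1[i].
  v1: (1-0.837)·(1.87,1.54) + 0.837·(0.85,3.56) = (1.0163,3.2307)
  v2: (1-0.837)·(-1.24,3.7) + 0.837·(-2.19,3.73) = (-2.0351,3.7251)
  v3: (1-0.837)·(-3.54,2.98) + 0.837·(-3.24,3.11) = (-3.2889,3.0888)
  v4: (1-0.837)·(-4.1,0.42) + 0.837·(-4,1.89) = (-4.0163,1.6504)
  v5: (1-0.837)·(-4.27,-1.41) + 0.837·(-4.26,0.71) = (-4.2616,0.3644)
  v6: (1-0.837)·(-1.15,-2) + 0.837·(-2.66,-0.41) = (-2.4139,-0.6692)
  v7: (1-0.837)·(0.51,-2.08) + 0.837·(-0.81,-1.12) = (-0.5948,-1.2765)
  v8: (1-0.837)·(4.17,-1.84) + 0.837·(1.14,0.48) = (1.6339,0.1018)
Perimeter = Σ |v_{i+1} − v_i|:
  edge 1→2: √(-3.0514² + 0.4944²) = 3.0912 (running 3.0912)
  edge 2→3: √(-1.2538² + -0.6363²) = 1.4060 (running 4.4972)
  edge 3→4: √(-0.7274² + -1.4384²) = 1.6119 (running 6.1091)
  edge 4→5: √(-0.2453² + -1.2859²) = 1.3091 (running 7.4182)
  edge 5→6: √(1.8478² + -1.0336²) = 2.1172 (running 9.5354)
  edge 6→7: √(1.8190² + -0.6073²) = 1.9177 (running 11.4531)
  edge 7→8: √(2.2287² + 1.3783²) = 2.6205 (running 14.0736)
  edge 8→1: √(-0.6176² + 3.1289²) = 3.1893 (running 17.2629)
Perimeter = 17.2629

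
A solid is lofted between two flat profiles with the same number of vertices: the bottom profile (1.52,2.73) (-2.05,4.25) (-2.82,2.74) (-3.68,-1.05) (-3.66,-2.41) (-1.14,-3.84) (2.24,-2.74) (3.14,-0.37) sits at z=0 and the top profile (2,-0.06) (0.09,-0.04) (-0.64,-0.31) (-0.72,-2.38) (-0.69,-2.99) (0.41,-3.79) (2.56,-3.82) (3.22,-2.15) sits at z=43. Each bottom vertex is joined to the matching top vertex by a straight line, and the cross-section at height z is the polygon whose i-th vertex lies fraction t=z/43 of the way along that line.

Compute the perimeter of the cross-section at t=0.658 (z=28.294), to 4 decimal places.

Cross-section at t=0.658: each vertex is (1-t)·p0[i] + t·p1[i].
  v1: (1-0.658)·(1.52,2.73) + 0.658·(2,-0.06) = (1.8358,0.8942)
  v2: (1-0.658)·(-2.05,4.25) + 0.658·(0.09,-0.04) = (-0.6419,1.4272)
  v3: (1-0.658)·(-2.82,2.74) + 0.658·(-0.64,-0.31) = (-1.3856,0.7331)
  v4: (1-0.658)·(-3.68,-1.05) + 0.658·(-0.72,-2.38) = (-1.7323,-1.9251)
  v5: (1-0.658)·(-3.66,-2.41) + 0.658·(-0.69,-2.99) = (-1.7057,-2.7916)
  v6: (1-0.658)·(-1.14,-3.84) + 0.658·(0.41,-3.79) = (-0.1201,-3.8071)
  v7: (1-0.658)·(2.24,-2.74) + 0.658·(2.56,-3.82) = (2.4506,-3.4506)
  v8: (1-0.658)·(3.14,-0.37) + 0.658·(3.22,-2.15) = (3.1926,-1.5412)
Perimeter = Σ |v_{i+1} − v_i|:
  edge 1→2: √(-2.4777² + 0.5330²) = 2.5344 (running 2.5344)
  edge 2→3: √(-0.7437² + -0.6941²) = 1.0173 (running 3.5517)
  edge 3→4: √(-0.3468² + -2.6582²) = 2.6808 (running 6.2324)
  edge 4→5: √(0.0266² + -0.8665²) = 0.8669 (running 7.0993)
  edge 5→6: √(1.5856² + -1.0155²) = 1.8829 (running 8.9823)
  edge 6→7: √(2.5707² + 0.3565²) = 2.5953 (running 11.5775)
  edge 7→8: √(0.7421² + 1.9094²) = 2.0485 (running 13.6260)
  edge 8→1: √(-1.3568² + 2.4354²) = 2.7879 (running 16.4139)
Perimeter = 16.4139

Perimeter at t=0.658: 16.4139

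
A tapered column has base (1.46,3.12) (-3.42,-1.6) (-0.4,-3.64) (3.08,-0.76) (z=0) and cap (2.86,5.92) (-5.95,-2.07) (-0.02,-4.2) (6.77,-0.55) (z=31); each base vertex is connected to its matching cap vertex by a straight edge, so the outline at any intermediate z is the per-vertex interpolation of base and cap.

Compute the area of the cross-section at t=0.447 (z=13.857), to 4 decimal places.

Cross-section at t=0.447: each vertex is (1-t)·p0[i] + t·p1[i].
  v1: (1-0.447)·(1.46,3.12) + 0.447·(2.86,5.92) = (2.0858,4.3716)
  v2: (1-0.447)·(-3.42,-1.6) + 0.447·(-5.95,-2.07) = (-4.5509,-1.8101)
  v3: (1-0.447)·(-0.4,-3.64) + 0.447·(-0.02,-4.2) = (-0.2301,-3.8903)
  v4: (1-0.447)·(3.08,-0.76) + 0.447·(6.77,-0.55) = (4.7294,-0.6661)
Shoelace sum Σ(x_i·y_{i+1} − x_{i+1}·y_i):
  i=1: 2.0858·-1.8101 − -4.5509·4.3716 = +16.1193 (running +16.1193)
  i=2: -4.5509·-3.8903 − -0.2301·-1.8101 = +17.2879 (running +33.4072)
  i=3: -0.2301·-0.6661 − 4.7294·-3.8903 = +18.5523 (running +51.9595)
  i=4: 4.7294·4.3716 − 2.0858·-0.6661 = +22.0646 (running +74.0241)
Area = |Σ|/2 = |74.0241|/2 = 37.0120

Area at t=0.447: 37.0120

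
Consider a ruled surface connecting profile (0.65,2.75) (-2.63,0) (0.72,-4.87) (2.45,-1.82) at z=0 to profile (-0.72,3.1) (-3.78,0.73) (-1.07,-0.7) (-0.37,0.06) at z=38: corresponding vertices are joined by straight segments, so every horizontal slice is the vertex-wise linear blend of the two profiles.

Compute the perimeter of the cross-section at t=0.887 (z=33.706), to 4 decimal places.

Cross-section at t=0.887: each vertex is (1-t)·p0[i] + t·p1[i].
  v1: (1-0.887)·(0.65,2.75) + 0.887·(-0.72,3.1) = (-0.5652,3.0605)
  v2: (1-0.887)·(-2.63,0) + 0.887·(-3.78,0.73) = (-3.6500,0.6475)
  v3: (1-0.887)·(0.72,-4.87) + 0.887·(-1.07,-0.7) = (-0.8677,-1.1712)
  v4: (1-0.887)·(2.45,-1.82) + 0.887·(-0.37,0.06) = (-0.0513,-0.1524)
Perimeter = Σ |v_{i+1} − v_i|:
  edge 1→2: √(-3.0849² + -2.4129²) = 3.9165 (running 3.9165)
  edge 2→3: √(2.7823² + -1.8187²) = 3.3240 (running 7.2405)
  edge 3→4: √(0.8164² + 1.0188²) = 1.3055 (running 8.5460)
  edge 4→1: √(-0.5138² + 3.2129²) = 3.2537 (running 11.7997)
Perimeter = 11.7997

Perimeter at t=0.887: 11.7997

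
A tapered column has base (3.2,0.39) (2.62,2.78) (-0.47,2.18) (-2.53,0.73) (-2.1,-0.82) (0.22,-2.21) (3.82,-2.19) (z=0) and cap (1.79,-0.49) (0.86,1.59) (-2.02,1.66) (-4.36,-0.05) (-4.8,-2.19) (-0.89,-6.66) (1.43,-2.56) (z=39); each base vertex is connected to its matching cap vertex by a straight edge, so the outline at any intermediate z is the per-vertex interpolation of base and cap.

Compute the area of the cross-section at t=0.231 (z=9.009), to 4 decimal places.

Area at t=0.231: 25.2468

Cross-section at t=0.231: each vertex is (1-t)·p0[i] + t·p1[i].
  v1: (1-0.231)·(3.2,0.39) + 0.231·(1.79,-0.49) = (2.8743,0.1867)
  v2: (1-0.231)·(2.62,2.78) + 0.231·(0.86,1.59) = (2.2134,2.5051)
  v3: (1-0.231)·(-0.47,2.18) + 0.231·(-2.02,1.66) = (-0.8280,2.0599)
  v4: (1-0.231)·(-2.53,0.73) + 0.231·(-4.36,-0.05) = (-2.9527,0.5498)
  v5: (1-0.231)·(-2.1,-0.82) + 0.231·(-4.8,-2.19) = (-2.7237,-1.1365)
  v6: (1-0.231)·(0.22,-2.21) + 0.231·(-0.89,-6.66) = (-0.0364,-3.2380)
  v7: (1-0.231)·(3.82,-2.19) + 0.231·(1.43,-2.56) = (3.2679,-2.2755)
Shoelace sum Σ(x_i·y_{i+1} − x_{i+1}·y_i):
  i=1: 2.8743·2.5051 − 2.2134·0.1867 = +6.7871 (running +6.7871)
  i=2: 2.2134·2.0599 − -0.8280·2.5051 = +6.6338 (running +13.4209)
  i=3: -0.8280·0.5498 − -2.9527·2.0599 = +5.6270 (running +19.0479)
  i=4: -2.9527·-1.1365 − -2.7237·0.5498 = +4.8532 (running +23.9011)
  i=5: -2.7237·-3.2380 − -0.0364·-1.1365 = +8.7778 (running +32.6789)
  i=6: -0.0364·-2.2755 − 3.2679·-3.2380 = +10.6642 (running +43.3431)
  i=7: 3.2679·0.1867 − 2.8743·-2.2755 = +7.1505 (running +50.4937)
Area = |Σ|/2 = |50.4937|/2 = 25.2468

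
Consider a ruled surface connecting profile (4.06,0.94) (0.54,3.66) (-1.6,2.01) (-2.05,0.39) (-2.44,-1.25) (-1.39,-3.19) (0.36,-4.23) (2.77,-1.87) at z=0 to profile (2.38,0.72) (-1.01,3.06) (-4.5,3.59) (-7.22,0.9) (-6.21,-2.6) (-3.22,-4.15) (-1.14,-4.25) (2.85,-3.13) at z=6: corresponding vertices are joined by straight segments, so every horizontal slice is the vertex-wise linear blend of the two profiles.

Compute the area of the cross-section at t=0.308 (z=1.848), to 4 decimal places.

Area at t=0.308: 38.2844

Cross-section at t=0.308: each vertex is (1-t)·p0[i] + t·p1[i].
  v1: (1-0.308)·(4.06,0.94) + 0.308·(2.38,0.72) = (3.5426,0.8722)
  v2: (1-0.308)·(0.54,3.66) + 0.308·(-1.01,3.06) = (0.0626,3.4752)
  v3: (1-0.308)·(-1.6,2.01) + 0.308·(-4.5,3.59) = (-2.4932,2.4966)
  v4: (1-0.308)·(-2.05,0.39) + 0.308·(-7.22,0.9) = (-3.6424,0.5471)
  v5: (1-0.308)·(-2.44,-1.25) + 0.308·(-6.21,-2.6) = (-3.6012,-1.6658)
  v6: (1-0.308)·(-1.39,-3.19) + 0.308·(-3.22,-4.15) = (-1.9536,-3.4857)
  v7: (1-0.308)·(0.36,-4.23) + 0.308·(-1.14,-4.25) = (-0.1020,-4.2362)
  v8: (1-0.308)·(2.77,-1.87) + 0.308·(2.85,-3.13) = (2.7946,-2.2581)
Shoelace sum Σ(x_i·y_{i+1} − x_{i+1}·y_i):
  i=1: 3.5426·3.4752 − 0.0626·0.8722 = +12.2565 (running +12.2565)
  i=2: 0.0626·2.4966 − -2.4932·3.4752 = +8.8207 (running +21.0772)
  i=3: -2.4932·0.5471 − -3.6424·2.4966 = +7.7297 (running +28.8068)
  i=4: -3.6424·-1.6658 − -3.6012·0.5471 = +8.0376 (running +36.8444)
  i=5: -3.6012·-3.4857 − -1.9536·-1.6658 = +9.2981 (running +46.1425)
  i=6: -1.9536·-4.2362 − -0.1020·-3.4857 = +7.9204 (running +54.0629)
  i=7: -0.1020·-2.2581 − 2.7946·-4.2362 = +12.0689 (running +66.1318)
  i=8: 2.7946·0.8722 − 3.5426·-2.2581 = +10.4370 (running +76.5688)
Area = |Σ|/2 = |76.5688|/2 = 38.2844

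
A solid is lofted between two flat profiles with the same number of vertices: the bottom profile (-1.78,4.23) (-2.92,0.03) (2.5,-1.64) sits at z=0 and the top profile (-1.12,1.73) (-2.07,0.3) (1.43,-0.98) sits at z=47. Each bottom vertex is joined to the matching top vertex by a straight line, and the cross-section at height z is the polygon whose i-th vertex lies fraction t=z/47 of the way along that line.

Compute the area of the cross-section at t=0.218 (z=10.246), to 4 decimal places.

Cross-section at t=0.218: each vertex is (1-t)·p0[i] + t·p1[i].
  v1: (1-0.218)·(-1.78,4.23) + 0.218·(-1.12,1.73) = (-1.6361,3.6850)
  v2: (1-0.218)·(-2.92,0.03) + 0.218·(-2.07,0.3) = (-2.7347,0.0889)
  v3: (1-0.218)·(2.5,-1.64) + 0.218·(1.43,-0.98) = (2.2667,-1.4961)
Shoelace sum Σ(x_i·y_{i+1} − x_{i+1}·y_i):
  i=1: -1.6361·0.0889 − -2.7347·3.6850 = +9.9320 (running +9.9320)
  i=2: -2.7347·-1.4961 − 2.2667·0.0889 = +3.8900 (running +13.8220)
  i=3: 2.2667·3.6850 − -1.6361·-1.4961 = +5.9051 (running +19.7271)
Area = |Σ|/2 = |19.7271|/2 = 9.8636

Area at t=0.218: 9.8636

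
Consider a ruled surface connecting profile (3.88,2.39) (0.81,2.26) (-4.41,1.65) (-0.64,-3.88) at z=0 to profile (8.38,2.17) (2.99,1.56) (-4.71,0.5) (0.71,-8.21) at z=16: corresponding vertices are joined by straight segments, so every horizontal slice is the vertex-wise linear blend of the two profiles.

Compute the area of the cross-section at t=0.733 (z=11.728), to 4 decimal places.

Area at t=0.733: 50.4984

Cross-section at t=0.733: each vertex is (1-t)·p0[i] + t·p1[i].
  v1: (1-0.733)·(3.88,2.39) + 0.733·(8.38,2.17) = (7.1785,2.2287)
  v2: (1-0.733)·(0.81,2.26) + 0.733·(2.99,1.56) = (2.4079,1.7469)
  v3: (1-0.733)·(-4.41,1.65) + 0.733·(-4.71,0.5) = (-4.6299,0.8071)
  v4: (1-0.733)·(-0.64,-3.88) + 0.733·(0.71,-8.21) = (0.3495,-7.0539)
Shoelace sum Σ(x_i·y_{i+1} − x_{i+1}·y_i):
  i=1: 7.1785·1.7469 − 2.4079·2.2287 = +7.1734 (running +7.1734)
  i=2: 2.4079·0.8071 − -4.6299·1.7469 = +10.0313 (running +17.2047)
  i=3: -4.6299·-7.0539 − 0.3495·0.8071 = +32.3767 (running +49.5815)
  i=4: 0.3495·2.2287 − 7.1785·-7.0539 = +51.4154 (running +100.9969)
Area = |Σ|/2 = |100.9969|/2 = 50.4984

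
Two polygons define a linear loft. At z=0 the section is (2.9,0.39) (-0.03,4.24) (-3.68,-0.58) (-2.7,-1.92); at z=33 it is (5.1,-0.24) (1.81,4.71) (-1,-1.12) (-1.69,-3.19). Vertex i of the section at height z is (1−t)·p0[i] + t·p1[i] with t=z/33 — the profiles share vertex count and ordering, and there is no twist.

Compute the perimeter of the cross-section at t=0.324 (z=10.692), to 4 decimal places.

Perimeter at t=0.324: 19.4803

Cross-section at t=0.324: each vertex is (1-t)·p0[i] + t·p1[i].
  v1: (1-0.324)·(2.9,0.39) + 0.324·(5.1,-0.24) = (3.6128,0.1859)
  v2: (1-0.324)·(-0.03,4.24) + 0.324·(1.81,4.71) = (0.5662,4.3923)
  v3: (1-0.324)·(-3.68,-0.58) + 0.324·(-1,-1.12) = (-2.8117,-0.7550)
  v4: (1-0.324)·(-2.7,-1.92) + 0.324·(-1.69,-3.19) = (-2.3728,-2.3315)
Perimeter = Σ |v_{i+1} − v_i|:
  edge 1→2: √(-3.0466² + 4.2064²) = 5.1938 (running 5.1938)
  edge 2→3: √(-3.3778² + -5.1472²) = 6.1566 (running 11.3504)
  edge 3→4: √(0.4389² + -1.5765²) = 1.6365 (running 12.9869)
  edge 4→1: √(5.9856² + 2.5174²) = 6.4934 (running 19.4803)
Perimeter = 19.4803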